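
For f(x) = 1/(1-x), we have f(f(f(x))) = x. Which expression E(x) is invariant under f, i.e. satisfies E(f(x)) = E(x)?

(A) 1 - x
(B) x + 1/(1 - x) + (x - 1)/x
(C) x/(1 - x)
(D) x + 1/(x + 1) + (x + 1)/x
B

Replace x by f(x) = 1/(1 - x) in each option and simplify. As a quick numerical cross-check, also compare E(5) with E(f(5)) = E(-1/4).

(A) 1 - x  ->  1 - (1/(1 - x)) = x/(x - 1); check: E(5) = -4 but E(-1/4) = 5/4.   [not invariant]
(B) x + 1/(1 - x) + (x - 1)/x  ->  (1/(1 - x)) + 1/(1 - (1/(1 - x))) + ((1/(1 - x)) - 1)/(1/(1 - x)), which simplifies back to x + 1/(1 - x) + (x - 1)/x; check: E(5) = 111/20, E(-1/4) = 111/20.   [invariant]
(C) x/(1 - x)  ->  (1/(1 - x))/(1 - (1/(1 - x))) = -1/x; check: E(5) = -5/4 but E(-1/4) = -1/5.   [not invariant]
(D) x + 1/(x + 1) + (x + 1)/x  ->  (1/(1 - x)) + 1/((1/(1 - x)) + 1) + ((1/(1 - x)) + 1)/(1/(1 - x)) = (-x^3 + 6x^2 - 11x + 7)/(x^2 - 3x + 2); check: E(5) = 191/30 but E(-1/4) = -23/12.   [not invariant]

Only (B) is unchanged. Indeed f(f(x)) = 1/(1 - 1/(1-x)) = (1-x)/(-x) = (x-1)/x, so E(x) = x + f(x) + f(f(x)) is the sum over the whole 3-cycle; applying f just permutes the three terms cyclically (x -> f(x) -> f(f(x)) -> x), leaving the sum unchanged.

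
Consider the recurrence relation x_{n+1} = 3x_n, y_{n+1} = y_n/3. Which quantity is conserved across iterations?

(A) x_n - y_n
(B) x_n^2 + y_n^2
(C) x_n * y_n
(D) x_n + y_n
C

For the recurrence x_{n+1} = 3x_n, y_{n+1} = y_n/3:

x_{n+1} * y_{n+1} = (3x_n) * (y_n/3) = x_n * y_n
The product is conserved.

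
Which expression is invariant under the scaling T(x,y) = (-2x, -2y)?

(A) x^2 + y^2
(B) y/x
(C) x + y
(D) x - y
B

Under the uniform scaling T(x,y) = (-2x, -2y):
Substitute the transformed coordinates into each option and compare with the original:
(A) x^2 + y^2  ->  (-2x)^2 + (-2y)^2 = 4x^2 + 4y^2   [differs from x^2 + y^2: not invariant]
(B) y/x  ->  (-2y)/(-2x) = y/x   [equals y/x: invariant]
(C) x + y  ->  (-2x) + (-2y) = -2x - 2y   [differs from x + y: not invariant]
(D) x - y  ->  (-2x) - (-2y) = -2x + 2y   [differs from x - y: not invariant]

Only option (B), y/x, is unchanged by the transformation.
The common factor -2 cancels in a ratio of coordinates, while sums, products and sums of squares pick up factors of -2 or 4.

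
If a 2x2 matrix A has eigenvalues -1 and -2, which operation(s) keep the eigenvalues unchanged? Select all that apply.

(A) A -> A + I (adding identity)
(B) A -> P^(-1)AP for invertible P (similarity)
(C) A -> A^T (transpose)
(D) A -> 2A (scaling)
B and C

Eigenvalues are preserved by:
1. Similarity transformations: A -> P^(-1)AP (same characteristic polynomial)
2. Transpose: A^T has the same eigenvalues as A

Eigenvalues are NOT preserved by:
- Adding identity: eigenvalues become -1+1, -2+1
- Scaling: eigenvalues become -2, -4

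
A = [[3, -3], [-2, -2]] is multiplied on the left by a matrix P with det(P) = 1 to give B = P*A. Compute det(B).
-12

By the multiplicative property of determinants, det(B) = det(P*A) = det(P) * det(A) = det(A),
so the determinant is invariant under multiplication by any determinant-1 matrix; we just need det(A).

det(A) = (3)(-2) - (-3)(-2) = -6 - 6 = -12

Therefore det(B) = 1 * (-12) = -12.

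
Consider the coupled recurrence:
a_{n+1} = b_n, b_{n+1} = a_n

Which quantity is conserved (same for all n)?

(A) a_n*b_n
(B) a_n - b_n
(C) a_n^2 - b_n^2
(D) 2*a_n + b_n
A

Replace a_n by a_{n+1} = b_n and b_n by b_{n+1} = a_n in each option and simplify:
(A) a_n*b_n  ->  (b_n)*(a_n) = a_n*b_n   [conserved]
(B) a_n - b_n  ->  (b_n) - (a_n) = -a_n + b_n   [not conserved]
(C) a_n^2 - b_n^2  ->  (b_n)^2 - (a_n)^2 = -a_n^2 + b_n^2   [not conserved]
(D) 2*a_n + b_n  ->  2*(b_n) + (a_n) = a_n + 2*b_n   [not conserved]

Only (A) a_n*b_n returns to itself after one step, so it is the conserved quantity.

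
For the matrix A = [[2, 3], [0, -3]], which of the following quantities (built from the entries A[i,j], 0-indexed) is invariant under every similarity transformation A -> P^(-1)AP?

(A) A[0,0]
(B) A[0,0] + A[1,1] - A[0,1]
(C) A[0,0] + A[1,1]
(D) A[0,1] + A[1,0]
C

A[0,0] + A[1,1] is the trace of A. By the cyclic property of the trace, tr(P^(-1)AP) = tr(APP^(-1)) = tr(A), so it is the same for every matrix similar to A.

The other combinations are not similarity invariants. For example, take P = [[1, 1], [1, 2]] (det P = 1), so P^(-1) = [[2, -1], [-1, 1]] and
B = P^(-1)AP = [[13, 22], [-8, -14]].
Evaluating each option on A and on B:
(A) A[0,0]: 2 for A, 13 for B -> changes
(B) A[0,0] + A[1,1] - A[0,1]: -4 for A, -23 for B -> changes
(C) A[0,0] + A[1,1]: -1 for A, -1 for B -> unchanged
(D) A[0,1] + A[1,0]: 3 for A, 14 for B -> changes

Only (C) A[0,0] + A[1,1] = -1 survives (and it does so for every P, not just this one), so it is the invariant.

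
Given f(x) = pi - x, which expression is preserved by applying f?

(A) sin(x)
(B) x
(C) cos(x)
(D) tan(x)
A

For f(x) = pi - x:
sin(pi - x) = sin(x), so sine is invariant under this transformation.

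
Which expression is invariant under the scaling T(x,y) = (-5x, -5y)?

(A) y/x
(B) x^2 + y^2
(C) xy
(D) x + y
A

Under the uniform scaling T(x,y) = (-5x, -5y):
Substitute the transformed coordinates into each option and compare with the original:
(A) y/x  ->  (-5y)/(-5x) = y/x   [equals y/x: invariant]
(B) x^2 + y^2  ->  (-5x)^2 + (-5y)^2 = 25x^2 + 25y^2   [differs from x^2 + y^2: not invariant]
(C) xy  ->  (-5x)(-5y) = 25xy   [differs from xy: not invariant]
(D) x + y  ->  (-5x) + (-5y) = -5x - 5y   [differs from x + y: not invariant]

Only option (A), y/x, is unchanged by the transformation.
The common factor -5 cancels in a ratio of coordinates, while sums, products and sums of squares pick up factors of -5 or 25.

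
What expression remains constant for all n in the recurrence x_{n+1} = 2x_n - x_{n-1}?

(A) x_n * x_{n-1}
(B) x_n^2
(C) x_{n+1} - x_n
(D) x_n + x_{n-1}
C

For the recurrence x_{n+1} = 2x_n - x_{n-1}:

If x_{n+1} = 2x_n - x_{n-1}, then:
x_{n+1} - x_n = x_n - x_{n-1}
The first difference is constant throughout the sequence.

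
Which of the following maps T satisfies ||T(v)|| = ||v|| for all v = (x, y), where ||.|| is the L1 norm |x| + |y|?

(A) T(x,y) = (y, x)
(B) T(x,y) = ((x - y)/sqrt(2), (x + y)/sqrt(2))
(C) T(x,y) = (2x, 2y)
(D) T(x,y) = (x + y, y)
A

A transformation preserves a norm if ||T(v)|| = ||v|| for every v; a single vector where the norm changes rules an option out.

(A) T(x,y) = (y, x): preserves the norm -- it only permutes the coordinates and/or flips signs, which leaves |x| + |y| unchanged.
(B) T(x,y) = ((x - y)/sqrt(2), (x + y)/sqrt(2)): v = (1, 0) has norm |1| + |0| = 1, but T(v) = (sqrt(2)/2, sqrt(2)/2) has norm sqrt(2) -- not preserved.
(C) T(x,y) = (2x, 2y): v = (1, 0) has norm |1| + |0| = 1, but T(v) = (2, 0) has norm 2 -- not preserved.
(D) T(x,y) = (x + y, y): v = (0, 1) has norm |0| + |1| = 1, but T(v) = (1, 1) has norm 2 -- not preserved.

Therefore the answer is (A).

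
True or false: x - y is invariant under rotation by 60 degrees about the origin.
False

Applying rotation by 60 degrees: x' = x*cos(60 degrees) - y*sin(60 degrees) = x/2 - sqrt(3)y/2, y' = x*sin(60 degrees) + y*cos(60 degrees) = sqrt(3)x/2 + y/2

Substituting into x - y:
(x/2 - sqrt(3)y/2) - (sqrt(3)x/2 + y/2)
= -sqrt(3)x/2 + x/2 - sqrt(3)y/2 - y/2

This differs from the original expression x - y, so it is NOT invariant.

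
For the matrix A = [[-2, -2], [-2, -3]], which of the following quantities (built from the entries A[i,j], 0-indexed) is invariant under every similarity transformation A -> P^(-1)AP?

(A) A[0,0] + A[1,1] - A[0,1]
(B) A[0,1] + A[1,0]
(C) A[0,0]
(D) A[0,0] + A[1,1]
D

A[0,0] + A[1,1] is the trace of A. By the cyclic property of the trace, tr(P^(-1)AP) = tr(APP^(-1)) = tr(A), so it is the same for every matrix similar to A.

The other combinations are not similarity invariants. For example, take P = [[1, 2], [0, 1]] (det P = 1), so P^(-1) = [[1, -2], [0, 1]] and
B = P^(-1)AP = [[2, 8], [-2, -7]].
Evaluating each option on A and on B:
(A) A[0,0] + A[1,1] - A[0,1]: -3 for A, -13 for B -> changes
(B) A[0,1] + A[1,0]: -4 for A, 6 for B -> changes
(C) A[0,0]: -2 for A, 2 for B -> changes
(D) A[0,0] + A[1,1]: -5 for A, -5 for B -> unchanged

Only (D) A[0,0] + A[1,1] = -5 survives (and it does so for every P, not just this one), so it is the invariant.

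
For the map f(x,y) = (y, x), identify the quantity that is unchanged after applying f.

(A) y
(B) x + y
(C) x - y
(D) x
B

For f(x,y) = (y, x):
After applying f: x' = y, y' = x. So x' + y' = y + x = x + y.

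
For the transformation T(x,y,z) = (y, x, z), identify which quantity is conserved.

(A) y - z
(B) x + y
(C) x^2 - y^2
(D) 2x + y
B

Apply T(x,y,z) = (y, x, z) to each option, i.e. replace (x, y, z) by the transformed coordinates.
Substitute the transformed coordinates into each option and compare with the original:
(A) y - z  ->  (x) - (z) = x - z   [differs from y - z: not invariant]
(B) x + y  ->  (y) + (x) = x + y   [equals x + y: invariant]
(C) x^2 - y^2  ->  (y)^2 - (x)^2 = -x^2 + y^2   [differs from x^2 - y^2: not invariant]
(D) 2x + y  ->  2(y) + (x) = x + 2y   [differs from 2x + y: not invariant]

Only option (B), x + y, is unchanged by the transformation.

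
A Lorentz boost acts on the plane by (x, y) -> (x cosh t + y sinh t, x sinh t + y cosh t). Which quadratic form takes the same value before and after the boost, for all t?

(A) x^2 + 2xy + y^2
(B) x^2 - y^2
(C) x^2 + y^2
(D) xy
B

Write x' = x cosh t + y sinh t, y' = x sinh t + y cosh t and substitute into each option:
(A) x^2 + 2xy + y^2: (x' + y')^2 with x' + y' = (x + y)(cosh t + sinh t) = (x + y)e^t, so it becomes (x + y)^2 e^(2t)   [not invariant for t != 0]
(B) x^2 - y^2: (x cosh t + y sinh t)^2 - (x sinh t + y cosh t)^2 = x^2(cosh^2 t - sinh^2 t) + 2xy(cosh t sinh t - sinh t cosh t) + y^2(sinh^2 t - cosh^2 t) = x^2 - y^2   [invariant, using cosh^2 t - sinh^2 t = 1]
(C) x^2 + y^2: (x cosh t + y sinh t)^2 + (x sinh t + y cosh t)^2 = (x^2 + y^2)(cosh^2 t + sinh^2 t) + 4xy sinh t cosh t = (x^2 + y^2) cosh 2t + 2xy sinh 2t   [not invariant for t != 0]
(D) xy: (x cosh t + y sinh t)(x sinh t + y cosh t) = xy(cosh^2 t + sinh^2 t) + (x^2 + y^2) sinh t cosh t = xy cosh 2t + (x^2 + y^2)(sinh 2t)/2   [not invariant for t != 0]

Only (B) x^2 - y^2 is unchanged; it is the Minkowski form preserved by Lorentz boosts, just as x^2 + y^2 is preserved by ordinary rotations.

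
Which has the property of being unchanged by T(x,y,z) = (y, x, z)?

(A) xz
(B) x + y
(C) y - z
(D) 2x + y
B

Apply T(x,y,z) = (y, x, z) to each option, i.e. replace (x, y, z) by the transformed coordinates.
Substitute the transformed coordinates into each option and compare with the original:
(A) xz  ->  (y)(z) = yz   [differs from xz: not invariant]
(B) x + y  ->  (y) + (x) = x + y   [equals x + y: invariant]
(C) y - z  ->  (x) - (z) = x - z   [differs from y - z: not invariant]
(D) 2x + y  ->  2(y) + (x) = x + 2y   [differs from 2x + y: not invariant]

Only option (B), x + y, is unchanged by the transformation.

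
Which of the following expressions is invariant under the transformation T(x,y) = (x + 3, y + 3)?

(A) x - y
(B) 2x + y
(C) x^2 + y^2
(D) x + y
A

An expression E(x,y) is invariant under T if E(T(x,y)) = E(x,y). Here T(x,y) = (x + 3, y + 3).
Substitute the transformed coordinates into each option and compare with the original:
(A) x - y  ->  (x + 3) - (y + 3) = x - y   [equals x - y: invariant]
(B) 2x + y  ->  2(x + 3) + (y + 3) = 2x + y + 9   [differs from 2x + y: not invariant]
(C) x^2 + y^2  ->  (x + 3)^2 + (y + 3)^2 = x^2 + 6x + y^2 + 6y + 18   [differs from x^2 + y^2: not invariant]
(D) x + y  ->  (x + 3) + (y + 3) = x + y + 6   [differs from x + y: not invariant]

Only option (A), x - y, is unchanged by the transformation.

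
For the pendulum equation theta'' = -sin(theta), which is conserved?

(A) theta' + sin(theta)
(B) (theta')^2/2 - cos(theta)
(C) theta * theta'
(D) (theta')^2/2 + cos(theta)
B

A first integral I satisfies dI/dt = 0 along every solution. Differentiate each option and use the equation of motion:
(A) d/dt[theta' + sin(theta)] = theta'' + cos(theta) theta' = -sin(theta) + theta' cos(theta), not identically 0
(B) d/dt[(theta')^2/2 - cos(theta)] = theta' theta'' + sin(theta) theta' = theta'(-sin(theta)) + theta' sin(theta) = 0
(C) d/dt[theta * theta'] = (theta')^2 + theta theta'' = (theta')^2 - theta sin(theta), not identically 0
(D) d/dt[(theta')^2/2 + cos(theta)] = theta' theta'' - sin(theta) theta' = -2 theta' sin(theta), not identically 0

Only (B) has zero time-derivative. This is the total energy: kinetic (theta')^2/2 plus potential -cos(theta).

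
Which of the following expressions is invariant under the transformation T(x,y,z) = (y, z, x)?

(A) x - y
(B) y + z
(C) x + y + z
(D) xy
C

Apply T(x,y,z) = (y, z, x) to each option, i.e. replace (x, y, z) by the transformed coordinates.
Substitute the transformed coordinates into each option and compare with the original:
(A) x - y  ->  (y) - (z) = y - z   [differs from x - y: not invariant]
(B) y + z  ->  (z) + (x) = x + z   [differs from y + z: not invariant]
(C) x + y + z  ->  (y) + (z) + (x) = x + y + z   [equals x + y + z: invariant]
(D) xy  ->  (y)(z) = yz   [differs from xy: not invariant]

Only option (C), x + y + z, is unchanged by the transformation.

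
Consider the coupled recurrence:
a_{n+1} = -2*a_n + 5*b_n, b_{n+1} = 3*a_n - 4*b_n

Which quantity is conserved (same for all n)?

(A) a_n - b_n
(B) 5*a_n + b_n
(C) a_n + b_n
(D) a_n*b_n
C

Replace a_n by a_{n+1} = -2*a_n + 5*b_n and b_n by b_{n+1} = 3*a_n - 4*b_n in each option and simplify:
(A) a_n - b_n  ->  (-2*a_n + 5*b_n) - (3*a_n - 4*b_n) = -5*a_n + 9*b_n   [not conserved]
(B) 5*a_n + b_n  ->  5*(-2*a_n + 5*b_n) + (3*a_n - 4*b_n) = -7*a_n + 21*b_n   [not conserved]
(C) a_n + b_n  ->  (-2*a_n + 5*b_n) + (3*a_n - 4*b_n) = a_n + b_n   [conserved]
(D) a_n*b_n  ->  (-2*a_n + 5*b_n)*(3*a_n - 4*b_n) = -6*a_n^2 + 23*a_n*b_n - 20*b_n^2   [not conserved]

Only (C) a_n + b_n returns to itself after one step, so it is the conserved quantity.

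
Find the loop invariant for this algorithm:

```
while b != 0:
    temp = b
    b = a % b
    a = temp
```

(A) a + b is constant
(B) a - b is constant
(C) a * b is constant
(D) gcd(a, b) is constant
D

A loop invariant must hold before the first iteration and be re-established by every execution of the body.

(D) gcd(a, b) is constant: One iteration replaces (a, b) by (b, a mod b). Since a mod b = a - q*b for an integer q, any common divisor of a and b divides b and a mod b, and conversely; hence gcd(b, a mod b) = gcd(a, b). For instance (23, 5) -> (5, 3) keeps gcd = 1. At exit b = 0 and a = gcd of the original inputs.

The other options fail:
(A) a + b is constant: e.g. (a, b) = (23, 5) -> (5, 3): the sum goes from 28 to 8.
(B) a - b is constant: e.g. (a, b) = (23, 5) -> (5, 3): the difference goes from 18 to 2.
(C) a * b is constant: e.g. (a, b) = (23, 5) -> (5, 3): the product goes from 115 to 15.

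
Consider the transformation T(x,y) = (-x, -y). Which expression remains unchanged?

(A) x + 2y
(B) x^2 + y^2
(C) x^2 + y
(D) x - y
B

An expression E(x,y) is invariant under T if E(T(x,y)) = E(x,y). Here T(x,y) = (-x, -y).
Substitute the transformed coordinates into each option and compare with the original:
(A) x + 2y  ->  (-x) + 2(-y) = -x - 2y   [differs from x + 2y: not invariant]
(B) x^2 + y^2  ->  (-x)^2 + (-y)^2 = x^2 + y^2   [equals x^2 + y^2: invariant]
(C) x^2 + y  ->  (-x)^2 + (-y) = x^2 - y   [differs from x^2 + y: not invariant]
(D) x - y  ->  (-x) - (-y) = -x + y   [differs from x - y: not invariant]

Only option (B), x^2 + y^2, is unchanged by the transformation.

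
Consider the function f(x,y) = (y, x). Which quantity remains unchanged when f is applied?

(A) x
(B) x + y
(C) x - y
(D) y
B

For f(x,y) = (y, x):
After applying f: x' = y, y' = x. So x' + y' = y + x = x + y.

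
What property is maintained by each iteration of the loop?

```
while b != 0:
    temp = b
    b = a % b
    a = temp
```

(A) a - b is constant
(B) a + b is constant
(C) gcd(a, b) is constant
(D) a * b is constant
C

A loop invariant must hold before the first iteration and be re-established by every execution of the body.

(C) gcd(a, b) is constant: One iteration replaces (a, b) by (b, a mod b). Since a mod b = a - q*b for an integer q, any common divisor of a and b divides b and a mod b, and conversely; hence gcd(b, a mod b) = gcd(a, b). For instance (16, 10) -> (10, 6) keeps gcd = 2. At exit b = 0 and a = gcd of the original inputs.

The other options fail:
(A) a - b is constant: e.g. (a, b) = (16, 10) -> (10, 6): the difference goes from 6 to 4.
(B) a + b is constant: e.g. (a, b) = (16, 10) -> (10, 6): the sum goes from 26 to 16.
(D) a * b is constant: e.g. (a, b) = (16, 10) -> (10, 6): the product goes from 160 to 60.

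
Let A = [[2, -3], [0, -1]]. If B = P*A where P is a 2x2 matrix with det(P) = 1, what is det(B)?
-2

By the multiplicative property of determinants, det(B) = det(P*A) = det(P) * det(A) = det(A),
so the determinant is invariant under multiplication by any determinant-1 matrix; we just need det(A).

det(A) = (2)(-1) - (-3)(0) = -2 - 0 = -2

Therefore det(B) = 1 * (-2) = -2.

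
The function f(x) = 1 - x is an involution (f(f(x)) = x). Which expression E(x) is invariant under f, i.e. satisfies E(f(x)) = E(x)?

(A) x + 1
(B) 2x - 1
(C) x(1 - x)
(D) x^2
C

Replace x by f(x) = 1 - x in each option and simplify. As a quick numerical cross-check, also compare E(5) with E(f(5)) = E(-4).

(A) x + 1  ->  (1 - x) + 1 = 2 - x; check: E(5) = 6 but E(-4) = -3.   [not invariant]
(B) 2x - 1  ->  2(1 - x) - 1 = 1 - 2x; check: E(5) = 9 but E(-4) = -9.   [not invariant]
(C) x(1 - x)  ->  (1 - x)(1 - (1 - x)), which simplifies back to x(1 - x); check: E(5) = -20, E(-4) = -20.   [invariant]
(D) x^2  ->  (1 - x)^2 = (x - 1)^2; check: E(5) = 25 but E(-4) = 16.   [not invariant]

Only (C) is unchanged. E is symmetric under swapping x with f(x) = 1 - x, which is exactly what an involution does.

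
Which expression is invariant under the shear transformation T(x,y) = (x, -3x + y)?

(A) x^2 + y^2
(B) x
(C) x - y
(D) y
B

Under the shear T(x,y) = (x, -3x + y):
Substitute the transformed coordinates into each option and compare with the original:
(A) x^2 + y^2  ->  (x)^2 + (-3x + y)^2 = 10x^2 - 6xy + y^2   [differs from x^2 + y^2: not invariant]
(B) x  ->  (x) = x   [equals x: invariant]
(C) x - y  ->  (x) - (-3x + y) = 4x - y   [differs from x - y: not invariant]
(D) y  ->  (-3x + y) = -3x + y   [differs from y: not invariant]

Only option (B), x, is unchanged by the transformation.
A vertical shear moves points parallel to the y-axis, so the x-coordinate (and any function of x alone) is unchanged.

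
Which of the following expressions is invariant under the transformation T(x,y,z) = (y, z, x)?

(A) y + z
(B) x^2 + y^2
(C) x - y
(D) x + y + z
D

Apply T(x,y,z) = (y, z, x) to each option, i.e. replace (x, y, z) by the transformed coordinates.
Substitute the transformed coordinates into each option and compare with the original:
(A) y + z  ->  (z) + (x) = x + z   [differs from y + z: not invariant]
(B) x^2 + y^2  ->  (y)^2 + (z)^2 = y^2 + z^2   [differs from x^2 + y^2: not invariant]
(C) x - y  ->  (y) - (z) = y - z   [differs from x - y: not invariant]
(D) x + y + z  ->  (y) + (z) + (x) = x + y + z   [equals x + y + z: invariant]

Only option (D), x + y + z, is unchanged by the transformation.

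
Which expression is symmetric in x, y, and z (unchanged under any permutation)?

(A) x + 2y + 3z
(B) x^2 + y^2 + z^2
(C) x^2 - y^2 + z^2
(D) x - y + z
B

A symmetric expression is unchanged when the variables are permuted; here the transformation to test is the swap (x, y) -> (y, x).
A symmetric expression must survive every permutation; the single swap x <-> y already eliminates the distractors, and the keyed expression is also unchanged by x <-> z and y <-> z (each variable enters it in exactly the same way).
Substitute the transformed coordinates into each option and compare with the original:
(A) x + 2y + 3z  ->  (y) + 2(x) + 3z = 2x + y + 3z   [differs from x + 2y + 3z: not invariant]
(B) x^2 + y^2 + z^2  ->  (y)^2 + (x)^2 + z^2 = x^2 + y^2 + z^2   [equals x^2 + y^2 + z^2: invariant]
(C) x^2 - y^2 + z^2  ->  (y)^2 - (x)^2 + z^2 = -x^2 + y^2 + z^2   [differs from x^2 - y^2 + z^2: not invariant]
(D) x - y + z  ->  (y) - (x) + z = -x + y + z   [differs from x - y + z: not invariant]

Only option (B), x^2 + y^2 + z^2, is unchanged by the transformation.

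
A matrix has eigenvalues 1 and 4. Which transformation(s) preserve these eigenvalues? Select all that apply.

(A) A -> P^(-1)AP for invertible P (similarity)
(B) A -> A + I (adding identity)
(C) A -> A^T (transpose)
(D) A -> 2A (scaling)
A and C

Eigenvalues are preserved by:
1. Similarity transformations: A -> P^(-1)AP (same characteristic polynomial)
2. Transpose: A^T has the same eigenvalues as A

Eigenvalues are NOT preserved by:
- Adding identity: eigenvalues become 1+1, 4+1
- Scaling: eigenvalues become 2, 8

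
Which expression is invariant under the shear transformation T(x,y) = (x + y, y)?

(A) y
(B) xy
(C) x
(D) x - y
A

Under the shear T(x,y) = (x + y, y):
Substitute the transformed coordinates into each option and compare with the original:
(A) y  ->  (y) = y   [equals y: invariant]
(B) xy  ->  (x + y)(y) = xy + y^2   [differs from xy: not invariant]
(C) x  ->  (x + y) = x + y   [differs from x: not invariant]
(D) x - y  ->  (x + y) - (y) = x   [differs from x - y: not invariant]

Only option (A), y, is unchanged by the transformation.
A horizontal shear moves points parallel to the x-axis, so the y-coordinate (and any function of y alone) is unchanged.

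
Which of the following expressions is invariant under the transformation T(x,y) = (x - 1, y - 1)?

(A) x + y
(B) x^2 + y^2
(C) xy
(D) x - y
D

An expression E(x,y) is invariant under T if E(T(x,y)) = E(x,y). Here T(x,y) = (x - 1, y - 1).
Substitute the transformed coordinates into each option and compare with the original:
(A) x + y  ->  (x - 1) + (y - 1) = x + y - 2   [differs from x + y: not invariant]
(B) x^2 + y^2  ->  (x - 1)^2 + (y - 1)^2 = x^2 - 2x + y^2 - 2y + 2   [differs from x^2 + y^2: not invariant]
(C) xy  ->  (x - 1)(y - 1) = xy - x - y + 1   [differs from xy: not invariant]
(D) x - y  ->  (x - 1) - (y - 1) = x - y   [equals x - y: invariant]

Only option (D), x - y, is unchanged by the transformation.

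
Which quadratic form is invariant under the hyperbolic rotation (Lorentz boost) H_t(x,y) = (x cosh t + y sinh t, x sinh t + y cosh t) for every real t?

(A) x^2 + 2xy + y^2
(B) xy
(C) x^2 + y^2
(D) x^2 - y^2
D

Write x' = x cosh t + y sinh t, y' = x sinh t + y cosh t and substitute into each option:
(A) x^2 + 2xy + y^2: (x' + y')^2 with x' + y' = (x + y)(cosh t + sinh t) = (x + y)e^t, so it becomes (x + y)^2 e^(2t)   [not invariant for t != 0]
(B) xy: (x cosh t + y sinh t)(x sinh t + y cosh t) = xy(cosh^2 t + sinh^2 t) + (x^2 + y^2) sinh t cosh t = xy cosh 2t + (x^2 + y^2)(sinh 2t)/2   [not invariant for t != 0]
(C) x^2 + y^2: (x cosh t + y sinh t)^2 + (x sinh t + y cosh t)^2 = (x^2 + y^2)(cosh^2 t + sinh^2 t) + 4xy sinh t cosh t = (x^2 + y^2) cosh 2t + 2xy sinh 2t   [not invariant for t != 0]
(D) x^2 - y^2: (x cosh t + y sinh t)^2 - (x sinh t + y cosh t)^2 = x^2(cosh^2 t - sinh^2 t) + 2xy(cosh t sinh t - sinh t cosh t) + y^2(sinh^2 t - cosh^2 t) = x^2 - y^2   [invariant, using cosh^2 t - sinh^2 t = 1]

Only (D) x^2 - y^2 is unchanged; it is the Minkowski form preserved by Lorentz boosts, just as x^2 + y^2 is preserved by ordinary rotations.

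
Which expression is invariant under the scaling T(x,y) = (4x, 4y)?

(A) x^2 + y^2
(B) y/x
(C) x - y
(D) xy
B

Under the uniform scaling T(x,y) = (4x, 4y):
Substitute the transformed coordinates into each option and compare with the original:
(A) x^2 + y^2  ->  (4x)^2 + (4y)^2 = 16x^2 + 16y^2   [differs from x^2 + y^2: not invariant]
(B) y/x  ->  (4y)/(4x) = y/x   [equals y/x: invariant]
(C) x - y  ->  (4x) - (4y) = 4x - 4y   [differs from x - y: not invariant]
(D) xy  ->  (4x)(4y) = 16xy   [differs from xy: not invariant]

Only option (B), y/x, is unchanged by the transformation.
The common factor 4 cancels in a ratio of coordinates, while sums, products and sums of squares pick up factors of 4 or 16.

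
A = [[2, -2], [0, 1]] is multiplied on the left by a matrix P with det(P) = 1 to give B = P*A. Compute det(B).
2

By the multiplicative property of determinants, det(B) = det(P*A) = det(P) * det(A) = det(A),
so the determinant is invariant under multiplication by any determinant-1 matrix; we just need det(A).

det(A) = (2)(1) - (-2)(0) = 2 - 0 = 2

Therefore det(B) = 1 * 2 = 2.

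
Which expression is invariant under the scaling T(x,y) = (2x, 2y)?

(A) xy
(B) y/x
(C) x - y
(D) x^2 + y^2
B

Under the uniform scaling T(x,y) = (2x, 2y):
Substitute the transformed coordinates into each option and compare with the original:
(A) xy  ->  (2x)(2y) = 4xy   [differs from xy: not invariant]
(B) y/x  ->  (2y)/(2x) = y/x   [equals y/x: invariant]
(C) x - y  ->  (2x) - (2y) = 2x - 2y   [differs from x - y: not invariant]
(D) x^2 + y^2  ->  (2x)^2 + (2y)^2 = 4x^2 + 4y^2   [differs from x^2 + y^2: not invariant]

Only option (B), y/x, is unchanged by the transformation.
The common factor 2 cancels in a ratio of coordinates, while sums, products and sums of squares pick up factors of 2 or 4.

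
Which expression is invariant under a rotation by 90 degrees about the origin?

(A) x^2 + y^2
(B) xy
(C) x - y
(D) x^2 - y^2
A

A rotation by 90 degrees sends (x, y) to (-y, x).
Substitute the transformed coordinates into each option and compare with the original:
(A) x^2 + y^2  ->  (-y)^2 + (x)^2 = x^2 + y^2   [equals x^2 + y^2: invariant]
(B) xy  ->  (-y)(x) = -xy   [differs from xy: not invariant]
(C) x - y  ->  (-y) - (x) = -x - y   [differs from x - y: not invariant]
(D) x^2 - y^2  ->  (-y)^2 - (x)^2 = -x^2 + y^2   [differs from x^2 - y^2: not invariant]

Only option (A), x^2 + y^2, is unchanged by the transformation.
Geometrically, x^2 + y^2 is the squared distance from the origin, which every rotation about the origin preserves.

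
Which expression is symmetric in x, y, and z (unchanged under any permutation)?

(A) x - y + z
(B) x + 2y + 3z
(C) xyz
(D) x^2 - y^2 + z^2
C

A symmetric expression is unchanged when the variables are permuted; here the transformation to test is the swap (x, y) -> (y, x).
A symmetric expression must survive every permutation; the single swap x <-> y already eliminates the distractors, and the keyed expression is also unchanged by x <-> z and y <-> z (each variable enters it in exactly the same way).
Substitute the transformed coordinates into each option and compare with the original:
(A) x - y + z  ->  (y) - (x) + z = -x + y + z   [differs from x - y + z: not invariant]
(B) x + 2y + 3z  ->  (y) + 2(x) + 3z = 2x + y + 3z   [differs from x + 2y + 3z: not invariant]
(C) xyz  ->  (y)(x)z = xyz   [equals xyz: invariant]
(D) x^2 - y^2 + z^2  ->  (y)^2 - (x)^2 + z^2 = -x^2 + y^2 + z^2   [differs from x^2 - y^2 + z^2: not invariant]

Only option (C), xyz, is unchanged by the transformation.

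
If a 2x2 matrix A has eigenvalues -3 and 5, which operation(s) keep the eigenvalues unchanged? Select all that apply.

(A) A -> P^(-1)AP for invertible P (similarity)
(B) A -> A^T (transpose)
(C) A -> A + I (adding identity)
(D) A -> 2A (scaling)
A and B

Eigenvalues are preserved by:
1. Similarity transformations: A -> P^(-1)AP (same characteristic polynomial)
2. Transpose: A^T has the same eigenvalues as A

Eigenvalues are NOT preserved by:
- Adding identity: eigenvalues become -3+1, 5+1
- Scaling: eigenvalues become -6, 10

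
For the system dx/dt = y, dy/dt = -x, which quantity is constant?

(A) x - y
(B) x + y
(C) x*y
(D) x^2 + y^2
D

A first integral I satisfies dI/dt = 0 along every solution. Differentiate each option and use the equation of motion:
(A) d/dt[x - y] = y - (-x) = x + y, not identically 0
(B) d/dt[x + y] = y + (-x) = y - x, not identically 0
(C) d/dt[x*y] = (dx/dt)y + x(dy/dt) = y^2 - x^2, not identically 0
(D) d/dt[x^2 + y^2] = 2x*dx/dt + 2y*dy/dt = 2x*y + 2y*(-x) = 0

Only (D) has zero time-derivative. So x^2 + y^2 (the squared radius; trajectories are circles) is the conserved quantity.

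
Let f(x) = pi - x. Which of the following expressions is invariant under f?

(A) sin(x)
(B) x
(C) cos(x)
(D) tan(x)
A

For f(x) = pi - x:
sin(pi - x) = sin(x), so sine is invariant under this transformation.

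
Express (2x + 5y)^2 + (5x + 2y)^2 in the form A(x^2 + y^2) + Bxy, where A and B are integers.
29(x^2 + y^2) + 40xy

Expanding: (2x + 5y)^2 = 4x^2 + 20xy + 25y^2
(5x + 2y)^2 = 25x^2 + 20xy + 4y^2
Sum = (4+25)(x^2+y^2) + 40xy = 29(x^2 + y^2) + 40xy
This is symmetric in x and y.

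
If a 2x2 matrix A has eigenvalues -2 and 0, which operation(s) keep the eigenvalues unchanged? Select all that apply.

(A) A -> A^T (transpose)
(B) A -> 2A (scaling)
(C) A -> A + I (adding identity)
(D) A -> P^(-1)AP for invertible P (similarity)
A and D

Eigenvalues are preserved by:
1. Similarity transformations: A -> P^(-1)AP (same characteristic polynomial)
2. Transpose: A^T has the same eigenvalues as A

Eigenvalues are NOT preserved by:
- Adding identity: eigenvalues become -2+1, 0+1
- Scaling: eigenvalues become -4, 0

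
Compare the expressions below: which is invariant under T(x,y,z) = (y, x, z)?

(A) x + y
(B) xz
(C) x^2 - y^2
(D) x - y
A

Apply T(x,y,z) = (y, x, z) to each option, i.e. replace (x, y, z) by the transformed coordinates.
Substitute the transformed coordinates into each option and compare with the original:
(A) x + y  ->  (y) + (x) = x + y   [equals x + y: invariant]
(B) xz  ->  (y)(z) = yz   [differs from xz: not invariant]
(C) x^2 - y^2  ->  (y)^2 - (x)^2 = -x^2 + y^2   [differs from x^2 - y^2: not invariant]
(D) x - y  ->  (y) - (x) = -x + y   [differs from x - y: not invariant]

Only option (A), x + y, is unchanged by the transformation.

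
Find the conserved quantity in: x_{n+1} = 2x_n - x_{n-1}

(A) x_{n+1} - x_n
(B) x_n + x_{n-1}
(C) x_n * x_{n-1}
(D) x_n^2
A

For the recurrence x_{n+1} = 2x_n - x_{n-1}:

If x_{n+1} = 2x_n - x_{n-1}, then:
x_{n+1} - x_n = x_n - x_{n-1}
The first difference is constant throughout the sequence.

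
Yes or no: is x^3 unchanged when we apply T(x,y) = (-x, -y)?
No

Substitute T(x,y) = (-x, -y) into the expression and compare with the original.

Original: x^3
After applying T: (-x)^3 = -x^3

This differs from the original x^3 (difference: -2x^3), so the expression is NOT invariant.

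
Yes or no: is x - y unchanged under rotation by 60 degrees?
No

Applying rotation by 60 degrees: x' = x*cos(60 degrees) - y*sin(60 degrees) = x/2 - sqrt(3)y/2, y' = x*sin(60 degrees) + y*cos(60 degrees) = sqrt(3)x/2 + y/2

Substituting into x - y:
(x/2 - sqrt(3)y/2) - (sqrt(3)x/2 + y/2)
= -sqrt(3)x/2 + x/2 - sqrt(3)y/2 - y/2

This differs from the original expression x - y, so it is NOT invariant.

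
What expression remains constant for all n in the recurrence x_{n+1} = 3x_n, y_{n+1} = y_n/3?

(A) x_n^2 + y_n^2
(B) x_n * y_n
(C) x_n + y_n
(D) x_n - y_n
B

For the recurrence x_{n+1} = 3x_n, y_{n+1} = y_n/3:

x_{n+1} * y_{n+1} = (3x_n) * (y_n/3) = x_n * y_n
The product is conserved.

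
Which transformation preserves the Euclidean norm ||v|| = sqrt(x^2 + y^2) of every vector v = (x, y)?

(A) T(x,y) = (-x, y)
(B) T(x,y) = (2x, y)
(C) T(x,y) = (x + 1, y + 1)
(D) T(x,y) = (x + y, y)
A

A transformation preserves a norm if ||T(v)|| = ||v|| for every v; a single vector where the norm changes rules an option out.

(A) T(x,y) = (-x, y): preserves the norm -- it is an orthogonal map (a rotation/reflection), and (-x)^2 + (y)^2 simplifies to x^2 + y^2.
(B) T(x,y) = (2x, y): v = (1, 0) has norm sqrt((1)^2 + (0)^2) = 1, but T(v) = (2, 0) has norm 2 -- not preserved.
(C) T(x,y) = (x + 1, y + 1): v = (1, 0) has norm sqrt((1)^2 + (0)^2) = 1, but T(v) = (2, 1) has norm sqrt(5) -- not preserved.
(D) T(x,y) = (x + y, y): v = (0, 1) has norm sqrt((0)^2 + (1)^2) = 1, but T(v) = (1, 1) has norm sqrt(2) -- not preserved.

Therefore the answer is (A).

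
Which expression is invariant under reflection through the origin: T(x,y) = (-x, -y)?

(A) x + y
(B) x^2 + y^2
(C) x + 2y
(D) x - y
B

The map is reflection through the origin: T(x,y) = (-x, -y).
Substitute the transformed coordinates into each option and compare with the original:
(A) x + y  ->  (-x) + (-y) = -x - y   [differs from x + y: not invariant]
(B) x^2 + y^2  ->  (-x)^2 + (-y)^2 = x^2 + y^2   [equals x^2 + y^2: invariant]
(C) x + 2y  ->  (-x) + 2(-y) = -x - 2y   [differs from x + 2y: not invariant]
(D) x - y  ->  (-x) - (-y) = -x + y   [differs from x - y: not invariant]

Only option (B), x^2 + y^2, is unchanged by the transformation.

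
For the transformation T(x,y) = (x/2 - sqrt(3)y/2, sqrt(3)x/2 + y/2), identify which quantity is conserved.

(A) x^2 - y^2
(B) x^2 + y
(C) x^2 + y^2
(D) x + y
C

An expression E(x,y) is invariant under T if E(T(x,y)) = E(x,y). Here T(x,y) = (x/2 - sqrt(3)y/2, sqrt(3)x/2 + y/2).
Substitute the transformed coordinates into each option and compare with the original:
(A) x^2 - y^2  ->  (x/2 - sqrt(3)y/2)^2 - (sqrt(3)x/2 + y/2)^2 = -x^2/2 - sqrt(3)xy + y^2/2   [differs from x^2 - y^2: not invariant]
(B) x^2 + y  ->  (x/2 - sqrt(3)y/2)^2 + (sqrt(3)x/2 + y/2) = x^2/4 - sqrt(3)xy/2 + sqrt(3)x/2 + 3y^2/4 + y/2   [differs from x^2 + y: not invariant]
(C) x^2 + y^2  ->  (x/2 - sqrt(3)y/2)^2 + (sqrt(3)x/2 + y/2)^2 = x^2 + y^2   [equals x^2 + y^2: invariant]
(D) x + y  ->  (x/2 - sqrt(3)y/2) + (sqrt(3)x/2 + y/2) = x/2 + sqrt(3)x/2 - sqrt(3)y/2 + y/2   [differs from x + y: not invariant]

Only option (C), x^2 + y^2, is unchanged by the transformation.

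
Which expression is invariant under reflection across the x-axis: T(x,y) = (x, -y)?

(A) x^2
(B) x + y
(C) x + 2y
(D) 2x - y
A

The map is reflection across the x-axis: T(x,y) = (x, -y).
Substitute the transformed coordinates into each option and compare with the original:
(A) x^2  ->  (x)^2 = x^2   [equals x^2: invariant]
(B) x + y  ->  (x) + (-y) = x - y   [differs from x + y: not invariant]
(C) x + 2y  ->  (x) + 2(-y) = x - 2y   [differs from x + 2y: not invariant]
(D) 2x - y  ->  2(x) - (-y) = 2x + y   [differs from 2x - y: not invariant]

Only option (A), x^2, is unchanged by the transformation.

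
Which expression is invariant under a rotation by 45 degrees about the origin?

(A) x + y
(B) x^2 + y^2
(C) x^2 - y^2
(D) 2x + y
B

A rotation by 45 degrees sends (x, y) to (sqrt(2)x/2 - sqrt(2)y/2, sqrt(2)x/2 + sqrt(2)y/2).
Substitute the transformed coordinates into each option and compare with the original:
(A) x + y  ->  (sqrt(2)x/2 - sqrt(2)y/2) + (sqrt(2)x/2 + sqrt(2)y/2) = sqrt(2)x   [differs from x + y: not invariant]
(B) x^2 + y^2  ->  (sqrt(2)x/2 - sqrt(2)y/2)^2 + (sqrt(2)x/2 + sqrt(2)y/2)^2 = x^2 + y^2   [equals x^2 + y^2: invariant]
(C) x^2 - y^2  ->  (sqrt(2)x/2 - sqrt(2)y/2)^2 - (sqrt(2)x/2 + sqrt(2)y/2)^2 = -2xy   [differs from x^2 - y^2: not invariant]
(D) 2x + y  ->  2(sqrt(2)x/2 - sqrt(2)y/2) + (sqrt(2)x/2 + sqrt(2)y/2) = 3sqrt(2)x/2 - sqrt(2)y/2   [differs from 2x + y: not invariant]

Only option (B), x^2 + y^2, is unchanged by the transformation.
Geometrically, x^2 + y^2 is the squared distance from the origin, which every rotation about the origin preserves.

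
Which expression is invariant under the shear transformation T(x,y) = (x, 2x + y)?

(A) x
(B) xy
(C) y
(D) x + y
A

Under the shear T(x,y) = (x, 2x + y):
Substitute the transformed coordinates into each option and compare with the original:
(A) x  ->  (x) = x   [equals x: invariant]
(B) xy  ->  (x)(2x + y) = 2x^2 + xy   [differs from xy: not invariant]
(C) y  ->  (2x + y) = 2x + y   [differs from y: not invariant]
(D) x + y  ->  (x) + (2x + y) = 3x + y   [differs from x + y: not invariant]

Only option (A), x, is unchanged by the transformation.
A vertical shear moves points parallel to the y-axis, so the x-coordinate (and any function of x alone) is unchanged.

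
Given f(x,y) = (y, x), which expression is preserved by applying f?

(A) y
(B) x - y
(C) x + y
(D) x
C

For f(x,y) = (y, x):
After applying f: x' = y, y' = x. So x' + y' = y + x = x + y.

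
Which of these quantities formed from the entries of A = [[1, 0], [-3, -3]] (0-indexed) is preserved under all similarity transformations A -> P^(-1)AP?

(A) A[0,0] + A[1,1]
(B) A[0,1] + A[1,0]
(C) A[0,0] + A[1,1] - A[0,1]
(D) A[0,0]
A

A[0,0] + A[1,1] is the trace of A. By the cyclic property of the trace, tr(P^(-1)AP) = tr(APP^(-1)) = tr(A), so it is the same for every matrix similar to A.

The other combinations are not similarity invariants. For example, take P = [[1, 1], [0, 1]] (det P = 1), so P^(-1) = [[1, -1], [0, 1]] and
B = P^(-1)AP = [[4, 7], [-3, -6]].
Evaluating each option on A and on B:
(A) A[0,0] + A[1,1]: -2 for A, -2 for B -> unchanged
(B) A[0,1] + A[1,0]: -3 for A, 4 for B -> changes
(C) A[0,0] + A[1,1] - A[0,1]: -2 for A, -9 for B -> changes
(D) A[0,0]: 1 for A, 4 for B -> changes

Only (A) A[0,0] + A[1,1] = -2 survives (and it does so for every P, not just this one), so it is the invariant.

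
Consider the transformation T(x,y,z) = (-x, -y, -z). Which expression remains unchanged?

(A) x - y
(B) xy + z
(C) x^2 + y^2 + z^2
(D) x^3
C

Apply T(x,y,z) = (-x, -y, -z) to each option, i.e. replace (x, y, z) by the transformed coordinates.
Substitute the transformed coordinates into each option and compare with the original:
(A) x - y  ->  (-x) - (-y) = -x + y   [differs from x - y: not invariant]
(B) xy + z  ->  (-x)(-y) + (-z) = xy - z   [differs from xy + z: not invariant]
(C) x^2 + y^2 + z^2  ->  (-x)^2 + (-y)^2 + (-z)^2 = x^2 + y^2 + z^2   [equals x^2 + y^2 + z^2: invariant]
(D) x^3  ->  (-x)^3 = -x^3   [differs from x^3: not invariant]

Only option (C), x^2 + y^2 + z^2, is unchanged by the transformation.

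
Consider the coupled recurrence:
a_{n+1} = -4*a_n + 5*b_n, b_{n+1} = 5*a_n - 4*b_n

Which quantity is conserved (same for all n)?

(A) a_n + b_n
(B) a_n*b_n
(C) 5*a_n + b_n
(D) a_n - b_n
A

Replace a_n by a_{n+1} = -4*a_n + 5*b_n and b_n by b_{n+1} = 5*a_n - 4*b_n in each option and simplify:
(A) a_n + b_n  ->  (-4*a_n + 5*b_n) + (5*a_n - 4*b_n) = a_n + b_n   [conserved]
(B) a_n*b_n  ->  (-4*a_n + 5*b_n)*(5*a_n - 4*b_n) = -20*a_n^2 + 41*a_n*b_n - 20*b_n^2   [not conserved]
(C) 5*a_n + b_n  ->  5*(-4*a_n + 5*b_n) + (5*a_n - 4*b_n) = -15*a_n + 21*b_n   [not conserved]
(D) a_n - b_n  ->  (-4*a_n + 5*b_n) - (5*a_n - 4*b_n) = -9*a_n + 9*b_n   [not conserved]

Only (A) a_n + b_n returns to itself after one step, so it is the conserved quantity.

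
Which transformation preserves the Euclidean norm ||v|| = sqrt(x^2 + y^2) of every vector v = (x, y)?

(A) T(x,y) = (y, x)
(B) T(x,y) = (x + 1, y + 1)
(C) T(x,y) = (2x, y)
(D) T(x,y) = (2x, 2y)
A

A transformation preserves a norm if ||T(v)|| = ||v|| for every v; a single vector where the norm changes rules an option out.

(A) T(x,y) = (y, x): preserves the norm -- it is an orthogonal map (a rotation/reflection), and (y)^2 + (x)^2 simplifies to x^2 + y^2.
(B) T(x,y) = (x + 1, y + 1): v = (1, 0) has norm sqrt((1)^2 + (0)^2) = 1, but T(v) = (2, 1) has norm sqrt(5) -- not preserved.
(C) T(x,y) = (2x, y): v = (1, 0) has norm sqrt((1)^2 + (0)^2) = 1, but T(v) = (2, 0) has norm 2 -- not preserved.
(D) T(x,y) = (2x, 2y): v = (1, 0) has norm sqrt((1)^2 + (0)^2) = 1, but T(v) = (2, 0) has norm 2 -- not preserved.

Therefore the answer is (A).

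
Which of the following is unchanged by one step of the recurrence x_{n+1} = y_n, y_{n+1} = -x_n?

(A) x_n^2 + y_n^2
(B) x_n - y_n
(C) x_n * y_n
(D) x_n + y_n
A

For the recurrence x_{n+1} = y_n, y_{n+1} = -x_n:

x_{n+1}^2 + y_{n+1}^2 = y_n^2 + (-x_n)^2 = x_n^2 + y_n^2
The sum of squares is conserved (like energy in a harmonic oscillator).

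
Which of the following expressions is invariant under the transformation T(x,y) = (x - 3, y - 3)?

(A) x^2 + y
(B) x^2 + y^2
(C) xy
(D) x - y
D

An expression E(x,y) is invariant under T if E(T(x,y)) = E(x,y). Here T(x,y) = (x - 3, y - 3).
Substitute the transformed coordinates into each option and compare with the original:
(A) x^2 + y  ->  (x - 3)^2 + (y - 3) = x^2 - 6x + y + 6   [differs from x^2 + y: not invariant]
(B) x^2 + y^2  ->  (x - 3)^2 + (y - 3)^2 = x^2 - 6x + y^2 - 6y + 18   [differs from x^2 + y^2: not invariant]
(C) xy  ->  (x - 3)(y - 3) = xy - 3x - 3y + 9   [differs from xy: not invariant]
(D) x - y  ->  (x - 3) - (y - 3) = x - y   [equals x - y: invariant]

Only option (D), x - y, is unchanged by the transformation.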